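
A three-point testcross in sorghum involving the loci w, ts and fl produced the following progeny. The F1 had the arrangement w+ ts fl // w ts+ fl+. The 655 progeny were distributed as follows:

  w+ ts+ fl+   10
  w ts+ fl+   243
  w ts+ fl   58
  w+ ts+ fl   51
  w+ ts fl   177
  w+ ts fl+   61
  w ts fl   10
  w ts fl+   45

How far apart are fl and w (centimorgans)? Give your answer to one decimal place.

The two rarest classes, w ts fl and w+ ts+ fl+, are the double crossovers. Comparing them with the parentals, only the w allele has switched, so w is the middle locus and the order is fl – w – ts.
Crossovers in the fl–w interval produce the single-crossover classes w+ ts fl+ and w ts+ fl (61 + 58 = 119) plus the double crossovers (20).
RF(fl–w) = (119 + 20) / 655 = 139/655 = 0.2122 → 21.2 centimorgans.

21.2 centimorgans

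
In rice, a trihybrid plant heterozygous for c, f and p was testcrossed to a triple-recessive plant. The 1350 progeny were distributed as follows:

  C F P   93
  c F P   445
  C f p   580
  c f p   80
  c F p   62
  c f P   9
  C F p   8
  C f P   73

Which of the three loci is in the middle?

f

The two most frequent reciprocal classes, C f p and c F P, are the parental types, so the F1 was C f p / c F P.
The two rarest classes, C F p and c f P, are the double crossovers. Comparing them with the parentals, only the f allele has switched, so f is the middle locus and the order is p – f – c.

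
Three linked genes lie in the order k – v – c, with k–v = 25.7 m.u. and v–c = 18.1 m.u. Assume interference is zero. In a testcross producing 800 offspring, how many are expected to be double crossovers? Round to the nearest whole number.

37

Map distances give recombination frequencies of 0.257 and 0.181 for the two intervals.
With no interference, expected double-crossover frequency = 0.257 × 0.181 = 0.04652.
Expected number = 0.04652 × 800 = 37.21 ≈ 37.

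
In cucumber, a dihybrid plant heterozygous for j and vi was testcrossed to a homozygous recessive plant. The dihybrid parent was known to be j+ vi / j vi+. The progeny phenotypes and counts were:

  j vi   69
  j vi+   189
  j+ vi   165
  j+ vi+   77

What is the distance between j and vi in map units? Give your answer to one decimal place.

29.2 map units

The recombinant classes are j+ vi+ and j vi: 77 + 69 = 146.
Recombination frequency = 146/500 = 0.2920 ≈ 29.2%, i.e. 29.2 map units.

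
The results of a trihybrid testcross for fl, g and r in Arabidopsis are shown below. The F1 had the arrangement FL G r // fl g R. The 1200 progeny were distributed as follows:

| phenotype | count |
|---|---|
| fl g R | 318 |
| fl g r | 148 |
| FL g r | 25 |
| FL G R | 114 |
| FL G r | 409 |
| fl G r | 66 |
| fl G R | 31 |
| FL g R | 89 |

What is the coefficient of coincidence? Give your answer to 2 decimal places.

The two rarest classes, FL g r and fl G R, are the double crossovers. Comparing them with the parentals, only the g allele has switched, so g is the middle locus and the order is r – g – fl.
r–g: (262 + 56)/1200 = 0.2650; g–fl: (155 + 56)/1200 = 0.1758.
Expected DCO frequency = 0.2650 × 0.1758 ≈ 0.04659; observed = 56/1200 ≈ 0.04667.
Coefficient of coincidence = 0.04667/0.04659 ≈ 1.00.

1.00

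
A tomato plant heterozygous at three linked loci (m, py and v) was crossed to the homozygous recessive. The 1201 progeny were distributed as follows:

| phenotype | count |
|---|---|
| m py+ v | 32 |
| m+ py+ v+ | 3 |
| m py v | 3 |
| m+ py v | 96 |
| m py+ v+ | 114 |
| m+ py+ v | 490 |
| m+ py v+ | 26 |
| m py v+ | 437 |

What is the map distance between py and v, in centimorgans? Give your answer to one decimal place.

The two most frequent reciprocal classes, m py v+ and m+ py+ v, are the parental types, so the F1 was m py v+ / m+ py+ v.
The two rarest classes, m py v and m+ py+ v+, are the double crossovers. Comparing them with the parentals, only the v allele has switched, so v is the middle locus and the order is py – v – m.
Crossovers in the py–v interval produce the single-crossover classes m py+ v+ and m+ py v (114 + 96 = 210) plus the double crossovers (6).
RF(py–v) = (210 + 6) / 1201 = 216/1201 = 0.1799 → 18.0 centimorgans.

18.0 centimorgans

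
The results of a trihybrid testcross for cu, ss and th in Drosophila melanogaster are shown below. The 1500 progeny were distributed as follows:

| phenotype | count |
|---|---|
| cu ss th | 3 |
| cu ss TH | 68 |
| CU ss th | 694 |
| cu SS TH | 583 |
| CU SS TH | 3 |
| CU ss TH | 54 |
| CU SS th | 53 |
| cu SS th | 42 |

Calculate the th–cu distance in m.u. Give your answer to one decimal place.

6.8 m.u.

The two most frequent reciprocal classes, CU ss th and cu SS TH, are the parental types, so the F1 was CU ss th / cu SS TH.
The two rarest classes, cu ss th and CU SS TH, are the double crossovers. Comparing them with the parentals, only the cu allele has switched, so cu is the middle locus and the order is ss – cu – th.
Crossovers in the cu–th interval produce the single-crossover classes CU ss TH and cu SS th (54 + 42 = 96) plus the double crossovers (6).
RF(cu–th) = (96 + 6) / 1500 = 102/1500 = 0.0680 → 6.8 m.u.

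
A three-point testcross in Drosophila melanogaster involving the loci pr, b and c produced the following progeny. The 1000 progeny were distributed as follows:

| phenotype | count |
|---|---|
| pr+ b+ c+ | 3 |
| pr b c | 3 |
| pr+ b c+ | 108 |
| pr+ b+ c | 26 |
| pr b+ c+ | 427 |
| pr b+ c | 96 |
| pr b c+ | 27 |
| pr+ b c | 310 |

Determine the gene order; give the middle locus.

The two most frequent reciprocal classes, pr+ b c and pr b+ c+, are the parental types, so the F1 was pr+ b c / pr b+ c+.
The two rarest classes, pr b c and pr+ b+ c+, are the double crossovers. Comparing them with the parentals, only the pr allele has switched, so pr is the middle locus and the order is c – pr – b.

pr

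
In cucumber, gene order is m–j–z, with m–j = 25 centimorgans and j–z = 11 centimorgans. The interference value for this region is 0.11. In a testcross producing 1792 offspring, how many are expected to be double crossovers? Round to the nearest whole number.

Map distances give recombination frequencies of 0.250 and 0.110 for the two intervals.
With interference 0.11 (so coincidence = 0.89), expected double-crossover frequency = 0.250 × 0.110 × 0.89 = 0.02448.
Expected number = 0.02448 × 1792 = 43.86 ≈ 44.

44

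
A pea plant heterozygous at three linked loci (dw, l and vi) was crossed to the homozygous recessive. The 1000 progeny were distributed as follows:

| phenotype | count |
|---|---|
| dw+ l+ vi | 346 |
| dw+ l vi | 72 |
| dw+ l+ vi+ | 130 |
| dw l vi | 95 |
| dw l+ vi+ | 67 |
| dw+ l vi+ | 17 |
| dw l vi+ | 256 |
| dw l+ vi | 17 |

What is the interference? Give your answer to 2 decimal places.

The two most frequent reciprocal classes, dw l vi+ and dw+ l+ vi, are the parental types, so the F1 was dw l vi+ / dw+ l+ vi.
The two rarest classes, dw+ l vi+ and dw l+ vi, are the double crossovers. Comparing them with the parentals, only the dw allele has switched, so dw is the middle locus and the order is vi – dw – l.
vi–dw: (225 + 34)/1000 = 0.2590; dw–l: (139 + 34)/1000 = 0.1730.
Expected DCO frequency = 0.2590 × 0.1730 ≈ 0.04481; observed = 34/1000 ≈ 0.03400.
Coefficient of coincidence = 0.03400/0.04481 ≈ 0.76; interference = 1 − 0.76 = 0.24.

0.24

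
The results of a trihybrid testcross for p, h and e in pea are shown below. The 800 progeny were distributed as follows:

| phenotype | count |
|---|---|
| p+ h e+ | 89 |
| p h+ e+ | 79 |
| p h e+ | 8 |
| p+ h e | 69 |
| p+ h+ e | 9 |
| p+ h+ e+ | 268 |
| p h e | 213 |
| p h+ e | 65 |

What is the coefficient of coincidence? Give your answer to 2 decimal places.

The two most frequent reciprocal classes, p h e and p+ h+ e+, are the parental types, so the F1 was p h e / p+ h+ e+.
The two rarest classes, p h e+ and p+ h+ e, are the double crossovers. Comparing them with the parentals, only the e allele has switched, so e is the middle locus and the order is h – e – p.
h–e: (154 + 17)/800 = 0.2137; e–p: (148 + 17)/800 = 0.2062.
Expected DCO frequency = 0.2137 × 0.2062 ≈ 0.04406; observed = 17/800 ≈ 0.02125.
Coefficient of coincidence = 0.02125/0.04406 ≈ 0.48.

0.48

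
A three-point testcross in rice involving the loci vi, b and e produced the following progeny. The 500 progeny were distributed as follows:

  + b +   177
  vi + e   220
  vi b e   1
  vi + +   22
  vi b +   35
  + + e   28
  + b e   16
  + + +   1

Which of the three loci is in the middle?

The two most frequent reciprocal classes, + b + and vi + e, are the parental types, so the F1 was + b + / vi + e.
The two rarest classes, + + + and vi b e, are the double crossovers. Comparing them with the parentals, only the b allele has switched, so b is the middle locus and the order is e – b – vi.

b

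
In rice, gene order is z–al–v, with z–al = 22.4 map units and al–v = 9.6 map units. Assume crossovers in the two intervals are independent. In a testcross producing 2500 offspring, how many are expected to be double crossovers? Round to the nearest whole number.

54

Map distances give recombination frequencies of 0.224 and 0.096 for the two intervals.
With no interference, expected double-crossover frequency = 0.224 × 0.096 = 0.02150.
Expected number = 0.02150 × 2500 = 53.76 ≈ 54.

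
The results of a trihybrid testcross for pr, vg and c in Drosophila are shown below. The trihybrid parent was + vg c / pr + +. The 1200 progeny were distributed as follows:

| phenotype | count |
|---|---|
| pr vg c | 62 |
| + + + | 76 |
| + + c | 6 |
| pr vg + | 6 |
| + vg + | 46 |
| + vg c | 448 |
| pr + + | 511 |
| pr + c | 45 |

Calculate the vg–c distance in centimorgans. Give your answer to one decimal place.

The two rarest classes, + + c and pr vg +, are the double crossovers. Comparing them with the parentals, only the vg allele has switched, so vg is the middle locus and the order is pr – vg – c.
Crossovers in the vg–c interval produce the single-crossover classes + vg + and pr + c (46 + 45 = 91) plus the double crossovers (12).
RF(vg–c) = (91 + 12) / 1200 = 103/1200 = 0.0858 → 8.6 centimorgans.

8.6 centimorgans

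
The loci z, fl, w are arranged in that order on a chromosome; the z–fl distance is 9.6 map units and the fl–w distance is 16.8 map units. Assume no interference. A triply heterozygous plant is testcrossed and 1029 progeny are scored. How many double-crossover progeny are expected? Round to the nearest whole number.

Map distances give recombination frequencies of 0.096 and 0.168 for the two intervals.
With no interference, expected double-crossover frequency = 0.096 × 0.168 = 0.01613.
Expected number = 0.01613 × 1029 = 16.60 ≈ 17.

17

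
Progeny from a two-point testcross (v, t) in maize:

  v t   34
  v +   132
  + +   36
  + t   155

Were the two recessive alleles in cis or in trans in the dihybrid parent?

trans

The two most frequent classes are + t (155) and v + (132); these are the parental (non-recombinant) types.
So the F1 carried + t on one chromosome and v + on the other — the recessive alleles are on opposite chromosomes (trans / repulsion).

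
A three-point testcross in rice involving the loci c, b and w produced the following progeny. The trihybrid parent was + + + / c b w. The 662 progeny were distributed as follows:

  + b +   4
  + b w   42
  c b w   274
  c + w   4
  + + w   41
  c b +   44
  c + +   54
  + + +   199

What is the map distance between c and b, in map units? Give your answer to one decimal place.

15.7 map units

The two rarest classes, + b + and c + w, are the double crossovers. Comparing them with the parentals, only the b allele has switched, so b is the middle locus and the order is c – b – w.
Crossovers in the c–b interval produce the single-crossover classes c + + and + b w (54 + 42 = 96) plus the double crossovers (8).
RF(c–b) = (96 + 8) / 662 = 104/662 = 0.1571 → 15.7 map units.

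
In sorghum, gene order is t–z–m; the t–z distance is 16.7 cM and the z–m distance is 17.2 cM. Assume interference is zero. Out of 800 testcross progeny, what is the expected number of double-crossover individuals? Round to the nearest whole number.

23

Map distances give recombination frequencies of 0.167 and 0.172 for the two intervals.
With no interference, expected double-crossover frequency = 0.167 × 0.172 = 0.02872.
Expected number = 0.02872 × 800 = 22.98 ≈ 23.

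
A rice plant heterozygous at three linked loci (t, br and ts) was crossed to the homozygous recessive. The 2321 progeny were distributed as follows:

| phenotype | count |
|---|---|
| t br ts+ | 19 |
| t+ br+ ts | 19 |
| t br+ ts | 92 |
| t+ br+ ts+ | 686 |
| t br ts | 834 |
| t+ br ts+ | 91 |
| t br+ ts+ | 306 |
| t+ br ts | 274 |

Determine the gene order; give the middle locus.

ts

The two most frequent reciprocal classes, t+ br+ ts+ and t br ts, are the parental types, so the F1 was t+ br+ ts+ / t br ts.
The two rarest classes, t+ br+ ts and t br ts+, are the double crossovers. Comparing them with the parentals, only the ts allele has switched, so ts is the middle locus and the order is br – ts – t.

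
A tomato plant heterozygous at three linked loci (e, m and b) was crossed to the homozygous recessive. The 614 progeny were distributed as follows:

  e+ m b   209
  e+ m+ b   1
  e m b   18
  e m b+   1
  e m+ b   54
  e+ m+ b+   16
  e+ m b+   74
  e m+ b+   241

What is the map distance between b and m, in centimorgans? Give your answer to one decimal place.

The two most frequent reciprocal classes, e m+ b+ and e+ m b, are the parental types, so the F1 was e m+ b+ / e+ m b.
The two rarest classes, e m b+ and e+ m+ b, are the double crossovers. Comparing them with the parentals, only the m allele has switched, so m is the middle locus and the order is e – m – b.
Crossovers in the m–b interval produce the single-crossover classes e m+ b and e+ m b+ (54 + 74 = 128) plus the double crossovers (2).
RF(m–b) = (128 + 2) / 614 = 130/614 = 0.2117 → 21.2 centimorgans.

21.2 centimorgans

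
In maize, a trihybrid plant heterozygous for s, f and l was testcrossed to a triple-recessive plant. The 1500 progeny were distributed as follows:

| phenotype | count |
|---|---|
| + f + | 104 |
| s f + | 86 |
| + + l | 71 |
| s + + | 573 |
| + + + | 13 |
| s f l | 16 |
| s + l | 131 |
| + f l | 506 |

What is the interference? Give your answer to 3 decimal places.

The two most frequent reciprocal classes, s + + and + f l, are the parental types, so the F1 was s + + / + f l.
The two rarest classes, + + + and s f l, are the double crossovers. Comparing them with the parentals, only the s allele has switched, so s is the middle locus and the order is l – s – f.
l–s: (235 + 29)/1500 = 0.1760; s–f: (157 + 29)/1500 = 0.1240.
Expected DCO frequency = 0.1760 × 0.1240 ≈ 0.02182; observed = 29/1500 ≈ 0.01933.
Coefficient of coincidence = 0.01933/0.02182 ≈ 0.886; interference = 1 − 0.886 = 0.114.

0.114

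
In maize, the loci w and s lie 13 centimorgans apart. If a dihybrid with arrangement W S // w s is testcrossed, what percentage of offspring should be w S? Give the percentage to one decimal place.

A map distance of 13 centimorgans corresponds to a recombination frequency of 0.130.
The F1 is W S / w s, so w S is a recombinant gamete class with expected frequency r/2 = 0.130/2 = 0.0650.
That is 0.0650 = 6.5% of the progeny.

6.5%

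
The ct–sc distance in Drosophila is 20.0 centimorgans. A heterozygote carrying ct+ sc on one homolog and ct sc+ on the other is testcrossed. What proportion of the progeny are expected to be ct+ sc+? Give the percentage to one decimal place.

A map distance of 20.0 centimorgans corresponds to a recombination frequency of 0.200.
The F1 is ct+ sc / ct sc+, so ct+ sc+ is a recombinant gamete class with expected frequency r/2 = 0.200/2 = 0.1000.
That is 0.1000 = 10.0% of the progeny.

10.0%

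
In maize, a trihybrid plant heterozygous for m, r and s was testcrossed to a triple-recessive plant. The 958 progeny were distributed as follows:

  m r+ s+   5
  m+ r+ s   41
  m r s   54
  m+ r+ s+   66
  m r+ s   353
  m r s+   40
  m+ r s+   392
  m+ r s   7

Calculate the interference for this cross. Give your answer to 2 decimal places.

The two most frequent reciprocal classes, m+ r s+ and m r+ s, are the parental types, so the F1 was m+ r s+ / m r+ s.
The two rarest classes, m+ r s and m r+ s+, are the double crossovers. Comparing them with the parentals, only the s allele has switched, so s is the middle locus and the order is m – s – r.
m–s: (81 + 12)/958 = 0.0971; s–r: (120 + 12)/958 = 0.1378.
Expected DCO frequency = 0.0971 × 0.1378 ≈ 0.01338; observed = 12/958 ≈ 0.01253.
Coefficient of coincidence = 0.01253/0.01338 ≈ 0.94; interference = 1 − 0.94 = 0.06.

0.06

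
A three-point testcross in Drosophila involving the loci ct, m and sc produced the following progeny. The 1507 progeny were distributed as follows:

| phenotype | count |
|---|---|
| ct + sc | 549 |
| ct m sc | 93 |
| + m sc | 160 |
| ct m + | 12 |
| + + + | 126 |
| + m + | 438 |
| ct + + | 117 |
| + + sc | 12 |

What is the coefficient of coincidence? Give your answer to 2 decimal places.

0.49

The two most frequent reciprocal classes, + m + and ct + sc, are the parental types, so the F1 was + m + / ct + sc.
The two rarest classes, ct m + and + + sc, are the double crossovers. Comparing them with the parentals, only the ct allele has switched, so ct is the middle locus and the order is sc – ct – m.
sc–ct: (277 + 24)/1507 = 0.1997; ct–m: (219 + 24)/1507 = 0.1612.
Expected DCO frequency = 0.1997 × 0.1612 ≈ 0.03219; observed = 24/1507 ≈ 0.01593.
Coefficient of coincidence = 0.01593/0.03219 ≈ 0.49.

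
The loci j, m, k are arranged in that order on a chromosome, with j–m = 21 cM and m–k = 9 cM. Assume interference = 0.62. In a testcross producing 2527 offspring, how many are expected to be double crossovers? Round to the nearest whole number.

18

Map distances give recombination frequencies of 0.210 and 0.090 for the two intervals.
With interference 0.62 (so coincidence = 0.38), expected double-crossover frequency = 0.210 × 0.090 × 0.38 = 0.00718.
Expected number = 0.00718 × 2527 = 18.15 ≈ 18.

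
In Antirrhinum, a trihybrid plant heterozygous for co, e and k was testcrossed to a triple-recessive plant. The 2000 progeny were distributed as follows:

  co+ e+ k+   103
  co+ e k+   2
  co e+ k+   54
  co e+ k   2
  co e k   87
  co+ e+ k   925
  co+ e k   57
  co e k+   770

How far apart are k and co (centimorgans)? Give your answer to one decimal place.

9.7 centimorgans

The two most frequent reciprocal classes, co+ e+ k and co e k+, are the parental types, so the F1 was co+ e+ k / co e k+.
The two rarest classes, co e+ k and co+ e k+, are the double crossovers. Comparing them with the parentals, only the co allele has switched, so co is the middle locus and the order is k – co – e.
Crossovers in the k–co interval produce the single-crossover classes co+ e+ k+ and co e k (103 + 87 = 190) plus the double crossovers (4).
RF(k–co) = (190 + 4) / 2000 = 194/2000 = 0.0970 → 9.7 centimorgans.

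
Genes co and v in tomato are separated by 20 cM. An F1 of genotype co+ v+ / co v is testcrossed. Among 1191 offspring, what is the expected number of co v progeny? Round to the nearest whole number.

476

A map distance of 20 cM corresponds to a recombination frequency of 0.200.
The F1 is co+ v+ / co v, so co v is a parental gamete class with expected frequency (1 − r)/2 = 0.800/2 = 0.4000.
Expected number = 0.4000 × 1191 = 476.40 ≈ 476.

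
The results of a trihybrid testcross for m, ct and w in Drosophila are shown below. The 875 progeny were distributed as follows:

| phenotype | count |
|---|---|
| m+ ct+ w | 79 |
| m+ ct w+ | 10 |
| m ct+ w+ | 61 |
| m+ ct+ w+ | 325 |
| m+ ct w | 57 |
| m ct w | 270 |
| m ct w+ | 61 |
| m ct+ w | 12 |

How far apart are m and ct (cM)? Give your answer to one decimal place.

The two most frequent reciprocal classes, m+ ct+ w+ and m ct w, are the parental types, so the F1 was m+ ct+ w+ / m ct w.
The two rarest classes, m+ ct w+ and m ct+ w, are the double crossovers. Comparing them with the parentals, only the ct allele has switched, so ct is the middle locus and the order is w – ct – m.
Crossovers in the ct–m interval produce the single-crossover classes m ct+ w+ and m+ ct w (61 + 57 = 118) plus the double crossovers (22).
RF(ct–m) = (118 + 22) / 875 = 140/875 = 0.1600 → 16.0 cM.

16.0 cM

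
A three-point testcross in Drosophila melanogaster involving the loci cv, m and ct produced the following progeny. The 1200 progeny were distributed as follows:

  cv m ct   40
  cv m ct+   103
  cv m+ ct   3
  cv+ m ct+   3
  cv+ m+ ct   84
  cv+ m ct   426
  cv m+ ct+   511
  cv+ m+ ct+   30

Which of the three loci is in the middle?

The two most frequent reciprocal classes, cv+ m ct and cv m+ ct+, are the parental types, so the F1 was cv+ m ct / cv m+ ct+.
The two rarest classes, cv+ m ct+ and cv m+ ct, are the double crossovers. Comparing them with the parentals, only the ct allele has switched, so ct is the middle locus and the order is m – ct – cv.

ct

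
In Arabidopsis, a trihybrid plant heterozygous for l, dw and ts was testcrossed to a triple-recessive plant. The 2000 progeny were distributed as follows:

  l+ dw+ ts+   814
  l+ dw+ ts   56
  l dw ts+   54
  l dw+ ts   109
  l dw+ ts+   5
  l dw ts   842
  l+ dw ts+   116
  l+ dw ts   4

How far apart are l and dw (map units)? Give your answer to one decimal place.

The two most frequent reciprocal classes, l dw ts and l+ dw+ ts+, are the parental types, so the F1 was l dw ts / l+ dw+ ts+.
The two rarest classes, l+ dw ts and l dw+ ts+, are the double crossovers. Comparing them with the parentals, only the l allele has switched, so l is the middle locus and the order is dw – l – ts.
Crossovers in the dw–l interval produce the single-crossover classes l dw+ ts and l+ dw ts+ (109 + 116 = 225) plus the double crossovers (9).
RF(dw–l) = (225 + 9) / 2000 = 234/2000 = 0.1170 → 11.7 map units.

11.7 map units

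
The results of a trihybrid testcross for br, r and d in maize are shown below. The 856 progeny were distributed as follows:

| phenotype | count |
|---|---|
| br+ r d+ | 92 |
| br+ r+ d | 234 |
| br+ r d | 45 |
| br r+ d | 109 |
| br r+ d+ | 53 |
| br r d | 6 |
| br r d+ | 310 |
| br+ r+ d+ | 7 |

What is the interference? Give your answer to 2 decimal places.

0.53

The two most frequent reciprocal classes, br+ r+ d and br r d+, are the parental types, so the F1 was br+ r+ d / br r d+.
The two rarest classes, br+ r+ d+ and br r d, are the double crossovers. Comparing them with the parentals, only the d allele has switched, so d is the middle locus and the order is r – d – br.
r–d: (98 + 13)/856 = 0.1297; d–br: (201 + 13)/856 = 0.2500.
Expected DCO frequency = 0.1297 × 0.2500 ≈ 0.03243; observed = 13/856 ≈ 0.01519.
Coefficient of coincidence = 0.01519/0.03243 ≈ 0.47; interference = 1 − 0.47 = 0.53.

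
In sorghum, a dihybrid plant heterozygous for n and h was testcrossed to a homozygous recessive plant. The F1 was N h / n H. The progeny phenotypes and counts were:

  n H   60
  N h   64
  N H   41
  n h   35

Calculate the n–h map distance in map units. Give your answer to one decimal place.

The recombinant classes are N H and n h: 41 + 35 = 76.
Recombination frequency = 76/200 = 0.3800 ≈ 38.0%, i.e. 38.0 map units.

38.0 map units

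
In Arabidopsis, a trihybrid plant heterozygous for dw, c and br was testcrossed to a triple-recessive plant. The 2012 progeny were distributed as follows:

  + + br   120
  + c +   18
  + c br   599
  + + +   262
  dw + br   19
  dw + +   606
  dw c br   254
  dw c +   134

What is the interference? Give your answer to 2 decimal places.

0.54

The two most frequent reciprocal classes, + c br and dw + +, are the parental types, so the F1 was + c br / dw + +.
The two rarest classes, + c + and dw + br, are the double crossovers. Comparing them with the parentals, only the br allele has switched, so br is the middle locus and the order is dw – br – c.
dw–br: (516 + 37)/2012 = 0.2749; br–c: (254 + 37)/2012 = 0.1446.
Expected DCO frequency = 0.2749 × 0.1446 ≈ 0.03975; observed = 37/2012 ≈ 0.01839.
Coefficient of coincidence = 0.01839/0.03975 ≈ 0.46; interference = 1 − 0.46 = 0.54.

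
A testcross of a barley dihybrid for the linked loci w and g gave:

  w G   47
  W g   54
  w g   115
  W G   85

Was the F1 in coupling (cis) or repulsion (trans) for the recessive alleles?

cis

The two most frequent classes are W G (85) and w g (115); these are the parental (non-recombinant) types.
So the F1 carried W G on one chromosome and w g on the other — the recessive alleles are on the same chromosome (cis / coupling).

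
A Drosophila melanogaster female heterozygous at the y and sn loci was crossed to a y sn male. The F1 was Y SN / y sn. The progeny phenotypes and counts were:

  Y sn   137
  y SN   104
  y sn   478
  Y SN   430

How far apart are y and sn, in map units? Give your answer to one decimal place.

The recombinant classes are Y sn and y SN: 137 + 104 = 241.
Recombination frequency = 241/1149 = 0.2097 ≈ 21.0%, i.e. 21.0 map units.

21.0 map units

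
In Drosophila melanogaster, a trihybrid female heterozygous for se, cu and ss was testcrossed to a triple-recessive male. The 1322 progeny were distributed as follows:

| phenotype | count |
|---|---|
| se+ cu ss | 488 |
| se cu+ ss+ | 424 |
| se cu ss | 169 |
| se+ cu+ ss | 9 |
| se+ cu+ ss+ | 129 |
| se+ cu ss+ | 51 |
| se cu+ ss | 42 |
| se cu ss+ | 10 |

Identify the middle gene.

The two most frequent reciprocal classes, se cu+ ss+ and se+ cu ss, are the parental types, so the F1 was se cu+ ss+ / se+ cu ss.
The two rarest classes, se cu ss+ and se+ cu+ ss, are the double crossovers. Comparing them with the parentals, only the cu allele has switched, so cu is the middle locus and the order is ss – cu – se.

cu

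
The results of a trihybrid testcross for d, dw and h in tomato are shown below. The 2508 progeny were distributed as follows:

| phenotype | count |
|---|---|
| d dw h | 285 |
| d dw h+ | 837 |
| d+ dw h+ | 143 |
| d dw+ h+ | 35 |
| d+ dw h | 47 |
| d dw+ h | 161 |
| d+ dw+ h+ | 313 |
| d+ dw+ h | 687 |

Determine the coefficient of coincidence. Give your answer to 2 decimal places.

0.78

The two most frequent reciprocal classes, d+ dw+ h and d dw h+, are the parental types, so the F1 was d+ dw+ h / d dw h+.
The two rarest classes, d+ dw h and d dw+ h+, are the double crossovers. Comparing them with the parentals, only the dw allele has switched, so dw is the middle locus and the order is h – dw – d.
h–dw: (598 + 82)/2508 = 0.2711; dw–d: (304 + 82)/2508 = 0.1539.
Expected DCO frequency = 0.2711 × 0.1539 ≈ 0.04172; observed = 82/2508 ≈ 0.03270.
Coefficient of coincidence = 0.03270/0.04172 ≈ 0.78.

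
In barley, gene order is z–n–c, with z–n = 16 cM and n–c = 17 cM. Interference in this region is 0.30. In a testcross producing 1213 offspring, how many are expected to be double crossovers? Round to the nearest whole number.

23

Map distances give recombination frequencies of 0.160 and 0.170 for the two intervals.
With interference 0.30 (so coincidence = 0.70), expected double-crossover frequency = 0.160 × 0.170 × 0.70 = 0.01904.
Expected number = 0.01904 × 1213 = 23.10 ≈ 23.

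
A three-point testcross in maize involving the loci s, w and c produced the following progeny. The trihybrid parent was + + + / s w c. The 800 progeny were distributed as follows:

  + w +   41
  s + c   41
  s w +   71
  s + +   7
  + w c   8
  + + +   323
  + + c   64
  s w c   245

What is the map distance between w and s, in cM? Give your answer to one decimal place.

12.1 cM

The two rarest classes, s + + and + w c, are the double crossovers. Comparing them with the parentals, only the s allele has switched, so s is the middle locus and the order is w – s – c.
Crossovers in the w–s interval produce the single-crossover classes + w + and s + c (41 + 41 = 82) plus the double crossovers (15).
RF(w–s) = (82 + 15) / 800 = 97/800 = 0.1212 → 12.1 cM.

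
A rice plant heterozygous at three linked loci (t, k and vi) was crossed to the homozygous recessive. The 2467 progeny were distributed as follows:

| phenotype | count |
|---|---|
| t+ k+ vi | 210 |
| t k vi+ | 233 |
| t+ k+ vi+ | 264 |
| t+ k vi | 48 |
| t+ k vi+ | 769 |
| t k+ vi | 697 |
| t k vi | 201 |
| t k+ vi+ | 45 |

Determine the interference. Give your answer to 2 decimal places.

0.23

The two most frequent reciprocal classes, t k+ vi and t+ k vi+, are the parental types, so the F1 was t k+ vi / t+ k vi+.
The two rarest classes, t k+ vi+ and t+ k vi, are the double crossovers. Comparing them with the parentals, only the vi allele has switched, so vi is the middle locus and the order is k – vi – t.
k–vi: (465 + 93)/2467 = 0.2262; vi–t: (443 + 93)/2467 = 0.2173.
Expected DCO frequency = 0.2262 × 0.2173 ≈ 0.04915; observed = 93/2467 ≈ 0.03770.
Coefficient of coincidence = 0.03770/0.04915 ≈ 0.77; interference = 1 − 0.77 = 0.23.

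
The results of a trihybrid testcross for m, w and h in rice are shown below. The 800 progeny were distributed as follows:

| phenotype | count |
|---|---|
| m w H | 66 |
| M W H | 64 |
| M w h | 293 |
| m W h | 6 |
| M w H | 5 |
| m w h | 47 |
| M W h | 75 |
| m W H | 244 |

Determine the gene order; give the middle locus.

h

The two most frequent reciprocal classes, m W H and M w h, are the parental types, so the F1 was m W H / M w h.
The two rarest classes, m W h and M w H, are the double crossovers. Comparing them with the parentals, only the h allele has switched, so h is the middle locus and the order is m – h – w.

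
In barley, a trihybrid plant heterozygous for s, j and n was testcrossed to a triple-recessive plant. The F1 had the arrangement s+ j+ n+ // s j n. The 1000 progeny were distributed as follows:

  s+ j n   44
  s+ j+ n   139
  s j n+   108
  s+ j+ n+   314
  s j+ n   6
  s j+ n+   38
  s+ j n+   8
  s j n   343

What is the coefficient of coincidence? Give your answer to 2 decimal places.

The two rarest classes, s+ j n+ and s j+ n, are the double crossovers. Comparing them with the parentals, only the j allele has switched, so j is the middle locus and the order is s – j – n.
s–j: (82 + 14)/1000 = 0.0960; j–n: (247 + 14)/1000 = 0.2610.
Expected DCO frequency = 0.0960 × 0.2610 ≈ 0.02506; observed = 14/1000 ≈ 0.01400.
Coefficient of coincidence = 0.01400/0.02506 ≈ 0.56.

0.56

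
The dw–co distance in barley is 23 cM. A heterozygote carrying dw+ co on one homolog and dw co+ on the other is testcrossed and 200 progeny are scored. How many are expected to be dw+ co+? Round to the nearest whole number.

A map distance of 23 cM corresponds to a recombination frequency of 0.230.
The F1 is dw+ co / dw co+, so dw+ co+ is a recombinant gamete class with expected frequency r/2 = 0.230/2 = 0.1150.
Expected number = 0.1150 × 200 = 23.00 ≈ 23.

23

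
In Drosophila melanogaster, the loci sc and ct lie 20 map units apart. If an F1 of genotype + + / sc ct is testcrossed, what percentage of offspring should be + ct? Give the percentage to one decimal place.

10.0%

A map distance of 20 map units corresponds to a recombination frequency of 0.200.
The F1 is + + / sc ct, so + ct is a recombinant gamete class with expected frequency r/2 = 0.200/2 = 0.1000.
That is 0.1000 = 10.0% of the progeny.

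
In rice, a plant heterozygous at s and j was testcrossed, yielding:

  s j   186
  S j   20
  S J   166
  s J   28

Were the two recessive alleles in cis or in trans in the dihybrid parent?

cis

The two most frequent classes are S J (166) and s j (186); these are the parental (non-recombinant) types.
So the F1 carried S J on one chromosome and s j on the other — the recessive alleles are on the same chromosome (cis / coupling).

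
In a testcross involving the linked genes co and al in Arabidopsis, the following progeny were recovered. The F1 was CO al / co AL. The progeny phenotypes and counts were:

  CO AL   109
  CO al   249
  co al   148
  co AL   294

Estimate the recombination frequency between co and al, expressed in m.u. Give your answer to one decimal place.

32.1 m.u.

The recombinant classes are CO AL and co al: 109 + 148 = 257.
Recombination frequency = 257/800 = 0.3212 ≈ 32.1%, i.e. 32.1 m.u.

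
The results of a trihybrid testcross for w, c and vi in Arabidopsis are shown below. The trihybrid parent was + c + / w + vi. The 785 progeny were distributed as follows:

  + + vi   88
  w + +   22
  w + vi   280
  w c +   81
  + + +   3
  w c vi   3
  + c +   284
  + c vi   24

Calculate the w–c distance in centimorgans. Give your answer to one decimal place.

22.3 centimorgans

The two rarest classes, + + + and w c vi, are the double crossovers. Comparing them with the parentals, only the c allele has switched, so c is the middle locus and the order is w – c – vi.
Crossovers in the w–c interval produce the single-crossover classes w c + and + + vi (81 + 88 = 169) plus the double crossovers (6).
RF(w–c) = (169 + 6) / 785 = 175/785 = 0.2229 → 22.3 centimorgans.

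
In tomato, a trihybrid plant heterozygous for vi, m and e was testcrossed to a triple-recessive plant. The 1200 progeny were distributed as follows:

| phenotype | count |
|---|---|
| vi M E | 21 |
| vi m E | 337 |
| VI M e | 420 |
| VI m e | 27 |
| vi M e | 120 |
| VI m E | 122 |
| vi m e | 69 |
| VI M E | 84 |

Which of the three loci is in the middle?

The two most frequent reciprocal classes, VI M e and vi m E, are the parental types, so the F1 was VI M e / vi m E.
The two rarest classes, VI m e and vi M E, are the double crossovers. Comparing them with the parentals, only the m allele has switched, so m is the middle locus and the order is vi – m – e.

m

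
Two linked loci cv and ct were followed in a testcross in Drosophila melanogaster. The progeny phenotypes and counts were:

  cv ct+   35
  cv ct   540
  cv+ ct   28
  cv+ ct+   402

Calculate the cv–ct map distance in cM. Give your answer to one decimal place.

The two most frequent classes, cv+ ct+ (402) and cv ct (540), are the parental types, so the F1 was cv+ ct+ / cv ct.
The recombinant classes are cv+ ct and cv ct+: 28 + 35 = 63.
Recombination frequency = 63/1005 = 0.0627 ≈ 6.3%, i.e. 6.3 cM.

6.3 cM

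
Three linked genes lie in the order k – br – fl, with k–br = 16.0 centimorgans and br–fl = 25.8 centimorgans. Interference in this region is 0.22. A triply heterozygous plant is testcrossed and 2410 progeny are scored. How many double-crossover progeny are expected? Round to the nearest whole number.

78

Map distances give recombination frequencies of 0.160 and 0.258 for the two intervals.
With interference 0.22 (so coincidence = 0.78), expected double-crossover frequency = 0.160 × 0.258 × 0.78 = 0.03220.
Expected number = 0.03220 × 2410 = 77.60 ≈ 78.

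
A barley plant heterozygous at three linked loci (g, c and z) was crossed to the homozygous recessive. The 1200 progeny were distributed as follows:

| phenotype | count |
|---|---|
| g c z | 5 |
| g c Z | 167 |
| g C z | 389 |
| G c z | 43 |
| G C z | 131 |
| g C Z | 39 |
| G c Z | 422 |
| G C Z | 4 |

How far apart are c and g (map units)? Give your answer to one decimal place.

25.6 map units

The two most frequent reciprocal classes, g C z and G c Z, are the parental types, so the F1 was g C z / G c Z.
The two rarest classes, g c z and G C Z, are the double crossovers. Comparing them with the parentals, only the c allele has switched, so c is the middle locus and the order is g – c – z.
Crossovers in the g–c interval produce the single-crossover classes G C z and g c Z (131 + 167 = 298) plus the double crossovers (9).
RF(g–c) = (298 + 9) / 1200 = 307/1200 = 0.2558 → 25.6 map units.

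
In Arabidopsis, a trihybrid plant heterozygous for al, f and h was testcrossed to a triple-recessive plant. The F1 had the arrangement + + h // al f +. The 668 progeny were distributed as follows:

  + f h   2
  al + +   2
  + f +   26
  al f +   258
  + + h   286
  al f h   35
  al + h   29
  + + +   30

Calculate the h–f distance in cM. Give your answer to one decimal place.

The two rarest classes, + f h and al + +, are the double crossovers. Comparing them with the parentals, only the f allele has switched, so f is the middle locus and the order is h – f – al.
Crossovers in the h–f interval produce the single-crossover classes + + + and al f h (30 + 35 = 65) plus the double crossovers (4).
RF(h–f) = (65 + 4) / 668 = 69/668 = 0.1033 → 10.3 cM.

10.3 cM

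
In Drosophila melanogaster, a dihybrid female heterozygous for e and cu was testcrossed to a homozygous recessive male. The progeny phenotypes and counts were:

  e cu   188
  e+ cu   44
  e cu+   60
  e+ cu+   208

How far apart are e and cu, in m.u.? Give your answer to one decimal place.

The two most frequent classes, e+ cu+ (208) and e cu (188), are the parental types, so the F1 was e+ cu+ / e cu.
The recombinant classes are e+ cu and e cu+: 44 + 60 = 104.
Recombination frequency = 104/500 = 0.2080 ≈ 20.8%, i.e. 20.8 m.u.

20.8 m.u.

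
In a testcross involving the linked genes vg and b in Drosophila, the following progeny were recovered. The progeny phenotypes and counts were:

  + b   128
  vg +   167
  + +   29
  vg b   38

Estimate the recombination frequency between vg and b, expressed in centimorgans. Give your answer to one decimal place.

18.5 centimorgans

The two most frequent classes, + b (128) and vg + (167), are the parental types, so the F1 was + b / vg +.
The recombinant classes are + + and vg b: 29 + 38 = 67.
Recombination frequency = 67/362 = 0.1851 ≈ 18.5%, i.e. 18.5 centimorgans.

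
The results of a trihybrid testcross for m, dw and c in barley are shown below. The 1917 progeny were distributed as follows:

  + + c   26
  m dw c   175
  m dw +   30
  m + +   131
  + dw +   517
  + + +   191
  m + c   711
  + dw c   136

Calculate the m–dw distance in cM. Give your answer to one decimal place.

The two most frequent reciprocal classes, m + c and + dw +, are the parental types, so the F1 was m + c / + dw +.
The two rarest classes, + + c and m dw +, are the double crossovers. Comparing them with the parentals, only the m allele has switched, so m is the middle locus and the order is dw – m – c.
Crossovers in the dw–m interval produce the single-crossover classes m dw c and + + + (175 + 191 = 366) plus the double crossovers (56).
RF(dw–m) = (366 + 56) / 1917 = 422/1917 = 0.2201 → 22.0 cM.

22.0 cM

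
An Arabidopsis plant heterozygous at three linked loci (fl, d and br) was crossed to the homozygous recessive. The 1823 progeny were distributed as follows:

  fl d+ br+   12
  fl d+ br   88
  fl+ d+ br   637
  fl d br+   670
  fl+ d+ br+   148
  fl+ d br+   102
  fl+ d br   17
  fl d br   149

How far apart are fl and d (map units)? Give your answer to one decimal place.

The two most frequent reciprocal classes, fl d br+ and fl+ d+ br, are the parental types, so the F1 was fl d br+ / fl+ d+ br.
The two rarest classes, fl d+ br+ and fl+ d br, are the double crossovers. Comparing them with the parentals, only the d allele has switched, so d is the middle locus and the order is fl – d – br.
Crossovers in the fl–d interval produce the single-crossover classes fl+ d br+ and fl d+ br (102 + 88 = 190) plus the double crossovers (29).
RF(fl–d) = (190 + 29) / 1823 = 219/1823 = 0.1201 → 12.0 map units.

12.0 map units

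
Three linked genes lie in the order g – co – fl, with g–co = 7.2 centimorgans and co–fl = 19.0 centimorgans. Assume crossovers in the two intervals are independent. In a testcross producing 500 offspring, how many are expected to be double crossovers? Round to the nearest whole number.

Map distances give recombination frequencies of 0.072 and 0.190 for the two intervals.
With no interference, expected double-crossover frequency = 0.072 × 0.190 = 0.01368.
Expected number = 0.01368 × 500 = 6.84 ≈ 7.

7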